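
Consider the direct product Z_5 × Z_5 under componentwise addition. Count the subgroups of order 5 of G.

|G| = 25 and 5 | 25, so subgroups of order 5 are possible by Lagrange.
The subgroups of order 5 are: {(0,0), (0,1), (0,2), (0,3), (0,4)}; {(0,0), (1,0), (2,0), (3,0), (4,0)}; {(0,0), (1,1), (2,2), (3,3), (4,4)}; {(0,0), (1,2), (2,4), (3,1), (4,3)}; … (6 in all).
So G has 6 subgroups of order 5.

6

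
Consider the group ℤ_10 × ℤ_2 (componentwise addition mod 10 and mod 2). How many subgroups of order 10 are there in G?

|G| = 20 and 10 | 20, so subgroups of order 10 are possible by Lagrange.
The subgroups of order 10 are: {(0,0), (0,1), (2,0), (2,1), (4,0), (4,1), (6,0), (6,1), (8,0), (8,1)}; {(0,0), (1,0), (2,0), (3,0), (4,0), (5,0), (6,0), (7,0), (8,0), (9,0)}; {(0,0), (1,1), (2,0), (3,1), (4,0), (5,1), (6,0), (7,1), (8,0), (9,1)}.
So G has 3 subgroups of order 10.

3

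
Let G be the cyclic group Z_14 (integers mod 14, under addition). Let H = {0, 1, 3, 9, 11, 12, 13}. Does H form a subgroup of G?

No

9 ∈ H but its inverse 5 ∉ H, so H is not a subgroup.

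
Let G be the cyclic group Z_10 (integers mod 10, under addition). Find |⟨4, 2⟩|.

5

|⟨4⟩| = 5 and |⟨2⟩| = 5, so |H| is a multiple of lcm(5, 5) = 5 and divides |G| = 10.
Closing under the operation: H = {0, 2, 4, 6, 8}, so |H| = 5.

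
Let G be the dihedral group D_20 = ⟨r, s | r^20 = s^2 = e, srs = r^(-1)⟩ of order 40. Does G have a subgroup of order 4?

Yes

4 | 40. A subgroup of order 4 is {e, r^10, s, r^10s}.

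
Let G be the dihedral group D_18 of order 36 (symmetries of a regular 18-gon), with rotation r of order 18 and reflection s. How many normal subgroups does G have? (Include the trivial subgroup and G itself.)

G has 45 subgroups. Checking conjugation-invariance by order — order 1: 1/1 normal; order 2: 1/19 normal; order 3: 1/1 normal; order 4: 0/9 normal; order 6: 1/7 normal; order 9: 1/1 normal; order 12: 0/3 normal; order 18: 3/3 normal; order 36: 1/1 normal.
Total normal subgroups: 9.

9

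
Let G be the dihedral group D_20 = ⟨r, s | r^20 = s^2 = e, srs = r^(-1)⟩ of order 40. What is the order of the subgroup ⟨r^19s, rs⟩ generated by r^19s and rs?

|⟨r^19s⟩| = 2 and |⟨rs⟩| = 2, so |H| is a multiple of lcm(2, 2) = 2 and divides |G| = 40.
Closing under the operation: H = {e, r^2, r^4, r^6, r^8, r^10, r^12, r^14, r^16, r^18, rs, r^3s, r^5s, r^7s, r^9s, r^11s, r^13s, r^15s, r^17s, r^19s}, so |H| = 20.

20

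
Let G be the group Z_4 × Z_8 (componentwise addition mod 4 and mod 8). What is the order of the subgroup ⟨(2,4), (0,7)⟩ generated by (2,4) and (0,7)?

16

|⟨(2,4)⟩| = 2 and |⟨(0,7)⟩| = 8, so |H| is a multiple of lcm(2, 8) = 8 and divides |G| = 32.
Closing under the operation: H = {(0,0), (0,1), (0,2), (0,3), (0,4), (0,5), (0,6), (0,7), (2,0), (2,1), (2,2), (2,3), (2,4), (2,5), (2,6), (2,7)}, so |H| = 16.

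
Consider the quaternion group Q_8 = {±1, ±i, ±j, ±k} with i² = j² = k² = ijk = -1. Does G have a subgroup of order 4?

Yes

4 | 8. A subgroup of order 4 is {1, -1, i, -i}.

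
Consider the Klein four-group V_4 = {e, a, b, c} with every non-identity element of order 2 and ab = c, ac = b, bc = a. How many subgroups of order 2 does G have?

3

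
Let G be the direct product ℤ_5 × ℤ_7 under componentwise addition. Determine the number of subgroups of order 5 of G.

1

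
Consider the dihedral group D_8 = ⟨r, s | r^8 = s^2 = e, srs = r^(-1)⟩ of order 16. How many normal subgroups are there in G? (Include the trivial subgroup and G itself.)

G has 19 subgroups. Checking conjugation-invariance by order — order 1: 1/1 normal; order 2: 1/9 normal; order 4: 1/5 normal; order 8: 3/3 normal; order 16: 1/1 normal.
Total normal subgroups: 7.

7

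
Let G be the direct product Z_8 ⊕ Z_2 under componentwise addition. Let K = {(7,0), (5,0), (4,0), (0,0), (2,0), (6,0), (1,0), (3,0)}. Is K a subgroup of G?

Yes

|K| = 8 divides |G| = 16, consistent with Lagrange.
K contains the identity, every element's inverse is in K, and K is closed under +: it is a subgroup.
In fact K = ⟨(7,0)⟩.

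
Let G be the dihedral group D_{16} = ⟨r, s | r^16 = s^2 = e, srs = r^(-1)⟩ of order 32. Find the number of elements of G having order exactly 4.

The elements of order 4 are: r^4, r^12.
That's 2.

2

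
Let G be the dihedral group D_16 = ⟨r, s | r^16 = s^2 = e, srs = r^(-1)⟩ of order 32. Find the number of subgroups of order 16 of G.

3

|G| = 32 and 16 | 32, so subgroups of order 16 are possible by Lagrange.
The subgroups of order 16 are: {e, r, r^2, r^3, r^4, r^5, r^6, r^7, r^8, r^9, r^10, r^11, r^12, r^13, r^14, r^15}; {e, r^2, r^4, r^6, r^8, r^10, r^12, r^14, s, r^2s, r^4s, r^6s, r^8s, r^10s, r^12s, r^14s}; {e, r^2, r^4, r^6, r^8, r^10, r^12, r^14, rs, r^3s, r^5s, r^7s, r^9s, r^11s, r^13s, r^15s}.
So G has 3 subgroups of order 16.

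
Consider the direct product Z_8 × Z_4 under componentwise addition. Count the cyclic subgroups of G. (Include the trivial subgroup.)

Each element a generates a cyclic subgroup ⟨a⟩; distinct elements may generate the same one (a cyclic group of order d has φ(d) generators).
Cyclic subgroups by order — order 1: 1; order 2: 3; order 4: 6; order 8: 4.
Total: 14.

14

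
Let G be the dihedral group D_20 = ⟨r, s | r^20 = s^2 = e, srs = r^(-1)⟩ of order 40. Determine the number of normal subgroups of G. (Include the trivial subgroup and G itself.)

9

G has 48 subgroups. Checking conjugation-invariance by order — order 1: 1/1 normal; order 2: 1/21 normal; order 4: 1/11 normal; order 5: 1/1 normal; order 8: 0/5 normal; order 10: 1/5 normal; order 20: 3/3 normal; order 40: 1/1 normal.
Total normal subgroups: 9.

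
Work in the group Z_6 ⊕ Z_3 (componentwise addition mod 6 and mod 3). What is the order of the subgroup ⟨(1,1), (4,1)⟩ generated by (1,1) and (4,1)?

6

|⟨(1,1)⟩| = 6 and |⟨(4,1)⟩| = 3, so |H| is a multiple of lcm(6, 3) = 6 and divides |G| = 18.
Closing under the operation: H = {(0,0), (1,1), (2,2), (3,0), (4,1), (5,2)}, so |H| = 6.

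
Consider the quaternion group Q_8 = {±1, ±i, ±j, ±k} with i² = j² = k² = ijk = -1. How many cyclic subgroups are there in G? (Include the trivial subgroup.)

5

Each element a generates a cyclic subgroup ⟨a⟩; distinct elements may generate the same one (a cyclic group of order d has φ(d) generators).
Cyclic subgroups by order — order 1: 1; order 2: 1; order 4: 3.
Total: 5.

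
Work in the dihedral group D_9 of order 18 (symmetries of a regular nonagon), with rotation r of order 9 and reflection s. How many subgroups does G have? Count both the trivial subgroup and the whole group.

16

|G| = 18, so by Lagrange every subgroup order divides 18. Divisors: 1, 2, 3, 6, 9, 18.
Subgroups by order — order 1: 1; order 2: 9; order 3: 1; order 6: 3; order 9: 1; order 18: 1.
Total: 1 + 9 + 1 + 3 + 1 + 1 = 16.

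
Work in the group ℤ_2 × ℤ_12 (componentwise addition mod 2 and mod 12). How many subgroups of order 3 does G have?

|G| = 24 and 3 | 24, so subgroups of order 3 are possible by Lagrange.
The subgroups of order 3 are: {(0,0), (0,4), (0,8)}.
So G has 1 subgroup of order 3.

1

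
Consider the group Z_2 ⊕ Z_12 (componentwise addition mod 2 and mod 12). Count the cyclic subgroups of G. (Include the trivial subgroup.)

Each element a generates a cyclic subgroup ⟨a⟩; distinct elements may generate the same one (a cyclic group of order d has φ(d) generators).
Cyclic subgroups by order — order 1: 1; order 2: 3; order 3: 1; order 4: 2; order 6: 3; order 12: 2.
Total: 12.

12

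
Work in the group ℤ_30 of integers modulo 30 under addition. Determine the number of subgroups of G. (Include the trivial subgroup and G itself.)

8

A cyclic group of order 30 has exactly one subgroup for each divisor of 30.
Divisors of 30: 1, 2, 3, 5, 6, 10, 15, 30.
So ℤ_30 has 8 subgroups.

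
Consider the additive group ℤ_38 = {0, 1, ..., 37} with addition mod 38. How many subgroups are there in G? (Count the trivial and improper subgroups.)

Subgroups of the cyclic group ℤ_38 correspond bijectively to divisors of 38.
Divisors of 38: 1, 2, 19, 38.
So ℤ_38 has 4 subgroups.

4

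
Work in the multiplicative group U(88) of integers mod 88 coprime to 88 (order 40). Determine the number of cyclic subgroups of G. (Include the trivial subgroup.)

Group the elements of G by the cyclic subgroup they generate; each cyclic subgroup of order d accounts for φ(d) elements.
Cyclic subgroups by order — order 1: 1; order 2: 7; order 5: 1; order 10: 7.
Total: 16.

16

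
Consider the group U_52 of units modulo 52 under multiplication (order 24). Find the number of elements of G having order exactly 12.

The elements of order 12 are: 7, 11, 15, 19, 33, 37, 41, 45.
That's 8.

8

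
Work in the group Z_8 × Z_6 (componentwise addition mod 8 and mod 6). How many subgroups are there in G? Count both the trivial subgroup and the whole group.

|G| = 48, so by Lagrange every subgroup order divides 48. Divisors: 1, 2, 3, 4, 6, 8, 12, 16, 24, 48.
Subgroups by order — order 1: 1; order 2: 3; order 3: 1; order 4: 3; order 6: 3; order 8: 3; order 12: 3; order 16: 1; order 24: 3; order 48: 1.
Total: 1 + 3 + 1 + 3 + 3 + 3 + 3 + 1 + 3 + 1 = 22.

22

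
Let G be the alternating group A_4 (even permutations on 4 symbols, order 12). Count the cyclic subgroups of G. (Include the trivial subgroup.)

Each element a generates a cyclic subgroup ⟨a⟩; distinct elements may generate the same one (a cyclic group of order d has φ(d) generators).
Cyclic subgroups by order — order 1: 1; order 2: 3; order 3: 4.
Total: 8.

8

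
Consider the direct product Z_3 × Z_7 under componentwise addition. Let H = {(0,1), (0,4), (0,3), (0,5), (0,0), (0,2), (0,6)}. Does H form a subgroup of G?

Yes

|H| = 7 divides |G| = 21, consistent with Lagrange.
H contains the identity, every element's inverse is in H, and H is closed under +: it is a subgroup.
In fact H = ⟨(0,1)⟩.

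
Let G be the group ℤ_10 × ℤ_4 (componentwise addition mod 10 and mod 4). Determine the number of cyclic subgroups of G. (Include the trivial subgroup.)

12

A cyclic subgroup of order d is generated by each of its φ(d) elements of order d, so the cyclic subgroups of order d number (#elements of order d)/φ(d).
Cyclic subgroups by order — order 1: 1; order 2: 3; order 4: 2; order 5: 1; order 10: 3; order 20: 2.
Total: 12.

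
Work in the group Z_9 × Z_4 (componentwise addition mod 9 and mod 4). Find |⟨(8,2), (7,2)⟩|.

|⟨(8,2)⟩| = 18 and |⟨(7,2)⟩| = 18, so |H| is a multiple of lcm(18, 18) = 18 and divides |G| = 36.
Closing under the operation: H = {(0,0), (0,2), (1,0), (1,2), (2,0), (2,2), (3,0), (3,2), (4,0), (4,2), (5,0), (5,2), (6,0), (6,2), (7,0), (7,2), (8,0), (8,2)}, so |H| = 18.

18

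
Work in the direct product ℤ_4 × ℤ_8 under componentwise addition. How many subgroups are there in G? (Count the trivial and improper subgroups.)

|G| = 32, so by Lagrange every subgroup order divides 32. Divisors: 1, 2, 4, 8, 16, 32.
Subgroups by order — order 1: 1; order 2: 3; order 4: 7; order 8: 7; order 16: 3; order 32: 1.
Total: 1 + 3 + 7 + 7 + 3 + 1 = 22.

22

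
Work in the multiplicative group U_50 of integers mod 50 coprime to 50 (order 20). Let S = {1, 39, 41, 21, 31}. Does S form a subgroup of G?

No

39 ∈ S but its inverse 9 ∉ S, so S is not a subgroup.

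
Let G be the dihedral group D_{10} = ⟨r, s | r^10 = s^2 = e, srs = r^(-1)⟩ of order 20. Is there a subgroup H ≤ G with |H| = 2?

2 | 20. A subgroup of order 2 is {e, r^2s}.

Yes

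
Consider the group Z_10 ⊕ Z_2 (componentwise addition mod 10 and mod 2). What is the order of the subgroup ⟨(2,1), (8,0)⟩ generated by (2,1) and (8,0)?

|⟨(2,1)⟩| = 10 and |⟨(8,0)⟩| = 5, so |H| is a multiple of lcm(10, 5) = 10 and divides |G| = 20.
Closing under the operation: H = {(0,0), (0,1), (2,0), (2,1), (4,0), (4,1), (6,0), (6,1), (8,0), (8,1)}, so |H| = 10.

10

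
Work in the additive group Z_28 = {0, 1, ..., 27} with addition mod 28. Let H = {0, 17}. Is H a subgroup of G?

17 ∈ H but its inverse 11 ∉ H, so H is not a subgroup.

No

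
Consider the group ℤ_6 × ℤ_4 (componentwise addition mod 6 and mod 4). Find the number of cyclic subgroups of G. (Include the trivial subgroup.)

12

A cyclic subgroup of order d is generated by each of its φ(d) elements of order d, so the cyclic subgroups of order d number (#elements of order d)/φ(d).
Cyclic subgroups by order — order 1: 1; order 2: 3; order 3: 1; order 4: 2; order 6: 3; order 12: 2.
Total: 12.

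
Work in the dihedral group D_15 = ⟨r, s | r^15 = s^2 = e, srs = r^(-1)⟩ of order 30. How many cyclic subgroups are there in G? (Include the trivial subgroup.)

Each element a generates a cyclic subgroup ⟨a⟩; distinct elements may generate the same one (a cyclic group of order d has φ(d) generators).
Cyclic subgroups by order — order 1: 1; order 2: 15; order 3: 1; order 5: 1; order 15: 1.
Total: 19.

19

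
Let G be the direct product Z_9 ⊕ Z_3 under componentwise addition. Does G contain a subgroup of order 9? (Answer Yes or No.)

9 | 27. A subgroup of order 9 is {(0,0), (0,1), (0,2), (3,0), (3,1), (3,2), (6,0), (6,1), (6,2)}.

Yes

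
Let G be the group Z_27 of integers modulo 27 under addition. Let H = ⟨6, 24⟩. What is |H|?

9

|⟨6⟩| = 9 and |⟨24⟩| = 9, so |H| is a multiple of lcm(9, 9) = 9 and divides |G| = 27.
Closing under the operation: H = {0, 3, 6, 9, 12, 15, 18, 21, 24}, so |H| = 9.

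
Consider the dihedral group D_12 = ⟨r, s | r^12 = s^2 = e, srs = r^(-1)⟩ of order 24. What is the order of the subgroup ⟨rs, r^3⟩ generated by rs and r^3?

8

|⟨rs⟩| = 2 and |⟨r^3⟩| = 4, so |H| is a multiple of lcm(2, 4) = 4 and divides |G| = 24.
Closing under the operation: H = {e, r^3, r^6, r^9, rs, r^4s, r^7s, r^10s}, so |H| = 8.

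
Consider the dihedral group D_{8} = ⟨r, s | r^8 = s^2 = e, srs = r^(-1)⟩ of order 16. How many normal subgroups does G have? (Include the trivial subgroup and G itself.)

7

G has 19 subgroups. Checking conjugation-invariance by order — order 1: 1/1 normal; order 2: 1/9 normal; order 4: 1/5 normal; order 8: 3/3 normal; order 16: 1/1 normal.
Total normal subgroups: 7.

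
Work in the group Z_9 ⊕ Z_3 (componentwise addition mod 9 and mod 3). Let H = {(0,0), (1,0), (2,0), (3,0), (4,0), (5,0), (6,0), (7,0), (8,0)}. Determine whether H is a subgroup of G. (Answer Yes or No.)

Yes

|H| = 9 divides |G| = 27, consistent with Lagrange.
H contains the identity, every element's inverse is in H, and H is closed under +: it is a subgroup.
In fact H = ⟨(4,0)⟩.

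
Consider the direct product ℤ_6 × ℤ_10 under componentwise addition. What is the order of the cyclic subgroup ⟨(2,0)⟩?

The order of (2,0) in Z_6 × Z_10 is lcm(ord(2) in Z_6, ord(0) in Z_10).
ord(2) = 3 and ord(0) = 1, so |⟨(2,0)⟩| = lcm(3, 1) = 3.

3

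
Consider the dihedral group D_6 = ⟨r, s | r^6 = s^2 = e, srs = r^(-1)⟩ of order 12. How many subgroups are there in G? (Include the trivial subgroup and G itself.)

16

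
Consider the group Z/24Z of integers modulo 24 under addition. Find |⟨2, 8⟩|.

12

|⟨2⟩| = 12 and |⟨8⟩| = 3, so |H| is a multiple of lcm(12, 3) = 12 and divides |G| = 24.
Closing under the operation: H = {0, 2, 4, 6, 8, 10, 12, 14, 16, 18, 20, 22}, so |H| = 12.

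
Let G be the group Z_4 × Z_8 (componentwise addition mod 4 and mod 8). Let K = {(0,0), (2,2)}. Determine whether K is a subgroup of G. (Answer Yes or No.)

(2,2) ∈ K but its inverse (2,6) ∉ K, so K is not a subgroup.

No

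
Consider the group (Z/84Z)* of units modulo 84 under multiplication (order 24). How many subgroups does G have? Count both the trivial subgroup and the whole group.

|G| = 24, so by Lagrange every subgroup order divides 24. Divisors: 1, 2, 3, 4, 6, 8, 12, 24.
Subgroups by order — order 1: 1; order 2: 7; order 3: 1; order 4: 7; order 6: 7; order 8: 1; order 12: 7; order 24: 1.
Total: 1 + 7 + 1 + 7 + 7 + 1 + 7 + 1 = 32.

32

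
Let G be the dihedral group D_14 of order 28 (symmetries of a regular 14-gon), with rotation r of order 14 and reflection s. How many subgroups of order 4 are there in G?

|G| = 28 and 4 | 28, so subgroups of order 4 are possible by Lagrange.
The subgroups of order 4 are: {e, r^7, r^3s, r^10s}; {e, r^7, r^4s, r^11s}; {e, r^7, r^5s, r^12s}; {e, r^7, r^6s, r^13s}; … (7 in all).
So G has 7 subgroups of order 4.

7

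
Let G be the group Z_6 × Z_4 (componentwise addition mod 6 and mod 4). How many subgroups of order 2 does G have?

3

|G| = 24 and 2 | 24, so subgroups of order 2 are possible by Lagrange.
The subgroups of order 2 are: {(0,0), (0,2)}; {(0,0), (3,0)}; {(0,0), (3,2)}.
So G has 3 subgroups of order 2.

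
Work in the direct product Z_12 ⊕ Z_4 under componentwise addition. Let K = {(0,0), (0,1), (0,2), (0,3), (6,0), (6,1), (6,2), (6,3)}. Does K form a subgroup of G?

|K| = 8 divides |G| = 48, consistent with Lagrange.
K contains the identity, every element's inverse is in K, and K is closed under +: it is a subgroup.

Yes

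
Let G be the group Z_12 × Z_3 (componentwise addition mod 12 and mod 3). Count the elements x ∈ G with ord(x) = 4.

An element (a,b) has order lcm(ord(a), ord(b)); count pairs with lcm equal to 4.
Enumerating gives 2 such elements.

2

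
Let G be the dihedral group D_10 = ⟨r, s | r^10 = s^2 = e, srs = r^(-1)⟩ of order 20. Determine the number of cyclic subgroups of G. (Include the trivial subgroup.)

Each element a generates a cyclic subgroup ⟨a⟩; distinct elements may generate the same one (a cyclic group of order d has φ(d) generators).
Cyclic subgroups by order — order 1: 1; order 2: 11; order 5: 1; order 10: 1.
Total: 14.

14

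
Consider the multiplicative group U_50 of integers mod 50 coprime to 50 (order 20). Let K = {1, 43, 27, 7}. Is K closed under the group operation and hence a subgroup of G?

27 ∈ K but its inverse 13 ∉ K, so K is not a subgroup.

No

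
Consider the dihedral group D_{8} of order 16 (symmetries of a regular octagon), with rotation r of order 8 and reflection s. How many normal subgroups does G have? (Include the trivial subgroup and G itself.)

G has 19 subgroups. Checking conjugation-invariance by order — order 1: 1/1 normal; order 2: 1/9 normal; order 4: 1/5 normal; order 8: 3/3 normal; order 16: 1/1 normal.
Total normal subgroups: 7.

7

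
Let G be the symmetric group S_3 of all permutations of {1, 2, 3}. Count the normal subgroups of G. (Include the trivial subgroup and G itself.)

G has 6 subgroups. Checking conjugation-invariance by order — order 1: 1/1 normal; order 2: 0/3 normal; order 3: 1/1 normal; order 6: 1/1 normal.
Total normal subgroups: 3.

3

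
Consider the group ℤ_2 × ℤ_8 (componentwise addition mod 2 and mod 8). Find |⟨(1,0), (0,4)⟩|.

4

|⟨(1,0)⟩| = 2 and |⟨(0,4)⟩| = 2, so |H| is a multiple of lcm(2, 2) = 2 and divides |G| = 16.
Closing under the operation: H = {(0,0), (0,4), (1,0), (1,4)}, so |H| = 4.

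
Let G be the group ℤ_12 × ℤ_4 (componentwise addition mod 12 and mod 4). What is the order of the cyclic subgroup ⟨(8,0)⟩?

3

The order of (8,0) in Z_12 × Z_4 is lcm(ord(8) in Z_12, ord(0) in Z_4).
ord(8) = 3 and ord(0) = 1, so |⟨(8,0)⟩| = lcm(3, 1) = 3.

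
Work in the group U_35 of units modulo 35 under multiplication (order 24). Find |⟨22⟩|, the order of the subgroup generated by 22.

Compute successive powers of 22 mod 35: 22, 29, 8, 1; 22^4 ≡ 1 (mod 35).
So |⟨22⟩| = 4.

4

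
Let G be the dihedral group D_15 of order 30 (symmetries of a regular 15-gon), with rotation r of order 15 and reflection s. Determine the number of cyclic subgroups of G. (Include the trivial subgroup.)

Each element a generates a cyclic subgroup ⟨a⟩; distinct elements may generate the same one (a cyclic group of order d has φ(d) generators).
Cyclic subgroups by order — order 1: 1; order 2: 15; order 3: 1; order 5: 1; order 15: 1.
Total: 19.

19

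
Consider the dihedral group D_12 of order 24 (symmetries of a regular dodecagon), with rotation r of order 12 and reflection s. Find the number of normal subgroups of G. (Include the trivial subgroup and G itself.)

G has 34 subgroups. Checking conjugation-invariance by order — order 1: 1/1 normal; order 2: 1/13 normal; order 3: 1/1 normal; order 4: 1/7 normal; order 6: 1/5 normal; order 8: 0/3 normal; order 12: 3/3 normal; order 24: 1/1 normal.
Total normal subgroups: 9.

9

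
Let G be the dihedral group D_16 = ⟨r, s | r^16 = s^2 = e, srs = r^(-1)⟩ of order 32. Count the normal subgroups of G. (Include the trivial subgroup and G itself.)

G has 36 subgroups. Checking conjugation-invariance by order — order 1: 1/1 normal; order 2: 1/17 normal; order 4: 1/9 normal; order 8: 1/5 normal; order 16: 3/3 normal; order 32: 1/1 normal.
Total normal subgroups: 8.

8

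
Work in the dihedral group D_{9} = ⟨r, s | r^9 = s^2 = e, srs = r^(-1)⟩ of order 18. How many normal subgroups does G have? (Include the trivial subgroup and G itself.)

4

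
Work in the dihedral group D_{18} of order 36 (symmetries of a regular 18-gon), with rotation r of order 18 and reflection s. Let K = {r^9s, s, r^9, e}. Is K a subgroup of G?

|K| = 4 divides |G| = 36, consistent with Lagrange.
K contains the identity, every element's inverse is in K, and K is closed under ·: it is a subgroup.

Yes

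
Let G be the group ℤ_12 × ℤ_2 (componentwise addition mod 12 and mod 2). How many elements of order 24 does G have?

An element (a,b) has order lcm(ord(a), ord(b)); count pairs with lcm equal to 24.
Enumerating gives 0 such elements.

0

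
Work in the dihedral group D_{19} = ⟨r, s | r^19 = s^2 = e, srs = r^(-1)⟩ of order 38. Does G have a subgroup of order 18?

No

18 does not divide |G| = 38, so by Lagrange no subgroup of order 18 exists.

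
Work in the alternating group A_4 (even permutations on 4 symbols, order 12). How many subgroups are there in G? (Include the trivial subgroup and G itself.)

|G| = 12, so by Lagrange every subgroup order divides 12. Divisors: 1, 2, 3, 4, 6, 12.
Subgroups by order — order 1: 1; order 2: 3; order 3: 4; order 4: 1; order 6: 0; order 12: 1.
Total: 1 + 3 + 4 + 1 + 0 + 1 = 10.

10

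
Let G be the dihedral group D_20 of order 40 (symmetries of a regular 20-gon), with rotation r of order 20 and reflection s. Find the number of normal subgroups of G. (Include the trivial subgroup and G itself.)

G has 48 subgroups. Checking conjugation-invariance by order — order 1: 1/1 normal; order 2: 1/21 normal; order 4: 1/11 normal; order 5: 1/1 normal; order 8: 0/5 normal; order 10: 1/5 normal; order 20: 3/3 normal; order 40: 1/1 normal.
Total normal subgroups: 9.

9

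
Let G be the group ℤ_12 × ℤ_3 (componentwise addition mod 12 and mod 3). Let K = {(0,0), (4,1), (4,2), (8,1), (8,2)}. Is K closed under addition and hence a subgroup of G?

|K| = 5 does not divide |G| = 36, so by Lagrange K is not a subgroup.

No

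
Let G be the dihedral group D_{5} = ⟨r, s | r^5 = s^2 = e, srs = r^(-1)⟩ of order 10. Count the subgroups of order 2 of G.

5

|G| = 10 and 2 | 10, so subgroups of order 2 are possible by Lagrange.
The subgroups of order 2 are: {e, r^2s}; {e, r^3s}; {e, r^4s}; {e, rs}; … (5 in all).
So G has 5 subgroups of order 2.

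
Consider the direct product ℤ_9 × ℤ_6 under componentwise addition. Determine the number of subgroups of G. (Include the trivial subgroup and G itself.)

20

|G| = 54, so by Lagrange every subgroup order divides 54. Divisors: 1, 2, 3, 6, 9, 18, 27, 54.
Subgroups by order — order 1: 1; order 2: 1; order 3: 4; order 6: 4; order 9: 4; order 18: 4; order 27: 1; order 54: 1.
Total: 1 + 1 + 4 + 4 + 4 + 4 + 1 + 1 = 20.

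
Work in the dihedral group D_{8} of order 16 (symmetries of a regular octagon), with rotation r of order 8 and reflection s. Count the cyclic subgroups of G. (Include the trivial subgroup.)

12

A cyclic subgroup of order d is generated by each of its φ(d) elements of order d, so the cyclic subgroups of order d number (#elements of order d)/φ(d).
Cyclic subgroups by order — order 1: 1; order 2: 9; order 4: 1; order 8: 1.
Total: 12.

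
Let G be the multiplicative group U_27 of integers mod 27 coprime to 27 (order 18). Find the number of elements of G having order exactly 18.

6

The elements of order 18 are: 2, 5, 11, 14, 20, 23.
That's 6.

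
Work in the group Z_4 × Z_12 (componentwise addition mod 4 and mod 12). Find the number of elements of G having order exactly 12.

An element (a,b) has order lcm(ord(a), ord(b)); count pairs with lcm equal to 12.
Enumerating gives 24 such elements.

24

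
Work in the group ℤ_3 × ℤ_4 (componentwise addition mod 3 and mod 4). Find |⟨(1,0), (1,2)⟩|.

6

|⟨(1,0)⟩| = 3 and |⟨(1,2)⟩| = 6, so |H| is a multiple of lcm(3, 6) = 6 and divides |G| = 12.
Closing under the operation: H = {(0,0), (0,2), (1,0), (1,2), (2,0), (2,2)}, so |H| = 6.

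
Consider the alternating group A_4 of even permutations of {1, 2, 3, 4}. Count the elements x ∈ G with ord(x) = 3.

8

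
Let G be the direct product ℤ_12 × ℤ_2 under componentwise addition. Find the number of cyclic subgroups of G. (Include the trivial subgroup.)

A cyclic subgroup of order d is generated by each of its φ(d) elements of order d, so the cyclic subgroups of order d number (#elements of order d)/φ(d).
Cyclic subgroups by order — order 1: 1; order 2: 3; order 3: 1; order 4: 2; order 6: 3; order 12: 2.
Total: 12.

12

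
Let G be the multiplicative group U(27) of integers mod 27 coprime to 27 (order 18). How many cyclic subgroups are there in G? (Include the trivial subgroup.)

6

A cyclic subgroup of order d is generated by each of its φ(d) elements of order d, so the cyclic subgroups of order d number (#elements of order d)/φ(d).
Cyclic subgroups by order — order 1: 1; order 2: 1; order 3: 1; order 6: 1; order 9: 1; order 18: 1.
Total: 6.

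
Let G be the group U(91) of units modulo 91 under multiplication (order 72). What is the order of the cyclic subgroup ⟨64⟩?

2

Compute successive powers of 64 mod 91: 64, 1; 64^2 ≡ 1 (mod 91).
So |⟨64⟩| = 2.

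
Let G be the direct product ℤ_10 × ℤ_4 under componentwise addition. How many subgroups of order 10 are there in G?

3

|G| = 40 and 10 | 40, so subgroups of order 10 are possible by Lagrange.
The subgroups of order 10 are: {(0,0), (0,2), (2,0), (2,2), (4,0), (4,2), (6,0), (6,2), (8,0), (8,2)}; {(0,0), (1,0), (2,0), (3,0), (4,0), (5,0), (6,0), (7,0), (8,0), (9,0)}; {(0,0), (1,2), (2,0), (3,2), (4,0), (5,2), (6,0), (7,2), (8,0), (9,2)}.
So G has 3 subgroups of order 10.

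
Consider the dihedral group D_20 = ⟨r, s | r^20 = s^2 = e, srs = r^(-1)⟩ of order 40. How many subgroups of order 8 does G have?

5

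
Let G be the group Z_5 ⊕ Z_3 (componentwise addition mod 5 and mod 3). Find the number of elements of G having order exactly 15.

An element (a,b) has order lcm(ord(a), ord(b)); count pairs with lcm equal to 15.
Enumerating gives 8 such elements.

8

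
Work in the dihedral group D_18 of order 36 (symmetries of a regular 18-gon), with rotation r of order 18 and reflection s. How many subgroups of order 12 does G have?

3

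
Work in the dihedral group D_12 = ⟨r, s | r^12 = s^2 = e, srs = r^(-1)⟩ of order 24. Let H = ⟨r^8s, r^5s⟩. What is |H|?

|⟨r^8s⟩| = 2 and |⟨r^5s⟩| = 2, so |H| is a multiple of lcm(2, 2) = 2 and divides |G| = 24.
Closing under the operation: H = {e, r^3, r^6, r^9, r^2s, r^5s, r^8s, r^11s}, so |H| = 8.

8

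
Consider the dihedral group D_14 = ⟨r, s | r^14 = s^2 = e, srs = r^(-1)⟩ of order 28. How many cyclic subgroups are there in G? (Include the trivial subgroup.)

A cyclic subgroup of order d is generated by each of its φ(d) elements of order d, so the cyclic subgroups of order d number (#elements of order d)/φ(d).
Cyclic subgroups by order — order 1: 1; order 2: 15; order 7: 1; order 14: 1.
Total: 18.

18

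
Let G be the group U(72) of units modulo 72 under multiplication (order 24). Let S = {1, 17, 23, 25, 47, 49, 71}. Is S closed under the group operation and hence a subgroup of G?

|S| = 7 does not divide |G| = 24, so by Lagrange S is not a subgroup.

No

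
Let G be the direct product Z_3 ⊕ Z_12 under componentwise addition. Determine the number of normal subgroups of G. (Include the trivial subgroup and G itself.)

18

G is abelian, so every subgroup is normal.
G has 18 subgroups in total, hence 18 normal subgroups.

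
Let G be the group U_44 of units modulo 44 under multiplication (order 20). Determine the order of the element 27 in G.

10

Compute successive powers of 27 mod 44: 27, 25, 15, 9, 23, 5, 3, 37, …; 27^10 ≡ 1 (mod 44).
So |⟨27⟩| = 10.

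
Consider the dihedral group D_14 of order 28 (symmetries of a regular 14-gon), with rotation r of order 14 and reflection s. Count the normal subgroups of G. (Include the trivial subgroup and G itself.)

7

G has 28 subgroups. Checking conjugation-invariance by order — order 1: 1/1 normal; order 2: 1/15 normal; order 4: 0/7 normal; order 7: 1/1 normal; order 14: 3/3 normal; order 28: 1/1 normal.
Total normal subgroups: 7.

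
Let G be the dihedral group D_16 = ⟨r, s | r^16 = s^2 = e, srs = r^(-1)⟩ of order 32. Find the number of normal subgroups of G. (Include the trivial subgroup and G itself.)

8

G has 36 subgroups. Checking conjugation-invariance by order — order 1: 1/1 normal; order 2: 1/17 normal; order 4: 1/9 normal; order 8: 1/5 normal; order 16: 3/3 normal; order 32: 1/1 normal.
Total normal subgroups: 8.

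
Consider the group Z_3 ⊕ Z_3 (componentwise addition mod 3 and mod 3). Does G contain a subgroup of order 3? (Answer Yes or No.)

Yes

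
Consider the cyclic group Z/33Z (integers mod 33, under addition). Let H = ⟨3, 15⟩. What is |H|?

11

|⟨3⟩| = 11 and |⟨15⟩| = 11, so |H| is a multiple of lcm(11, 11) = 11 and divides |G| = 33.
Closing under the operation: H = {0, 3, 6, 9, 12, 15, 18, 21, 24, 27, 30}, so |H| = 11.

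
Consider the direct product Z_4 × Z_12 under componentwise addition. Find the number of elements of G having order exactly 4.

An element (a,b) has order lcm(ord(a), ord(b)); count pairs with lcm equal to 4.
Enumerating gives 12 such elements.

12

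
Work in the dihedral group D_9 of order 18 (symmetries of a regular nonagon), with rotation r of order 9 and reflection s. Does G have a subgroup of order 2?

Yes

2 | 18. A subgroup of order 2 is {e, r^2s}.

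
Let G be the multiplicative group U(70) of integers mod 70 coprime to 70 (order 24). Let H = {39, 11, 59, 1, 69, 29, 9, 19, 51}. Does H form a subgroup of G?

|H| = 9 does not divide |G| = 24, so by Lagrange H is not a subgroup.

No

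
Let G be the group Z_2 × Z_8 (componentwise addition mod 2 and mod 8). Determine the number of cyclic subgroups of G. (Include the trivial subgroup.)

Each element a generates a cyclic subgroup ⟨a⟩; distinct elements may generate the same one (a cyclic group of order d has φ(d) generators).
Cyclic subgroups by order — order 1: 1; order 2: 3; order 4: 2; order 8: 2.
Total: 8.

8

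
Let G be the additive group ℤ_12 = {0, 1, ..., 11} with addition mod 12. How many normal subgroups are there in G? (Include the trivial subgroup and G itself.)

G is abelian, so every subgroup is normal.
G has 6 subgroups in total, hence 6 normal subgroups.

6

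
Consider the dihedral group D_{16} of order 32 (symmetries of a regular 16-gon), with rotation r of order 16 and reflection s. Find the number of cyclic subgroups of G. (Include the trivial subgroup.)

Group the elements of G by the cyclic subgroup they generate; each cyclic subgroup of order d accounts for φ(d) elements.
Cyclic subgroups by order — order 1: 1; order 2: 17; order 4: 1; order 8: 1; order 16: 1.
Total: 21.

21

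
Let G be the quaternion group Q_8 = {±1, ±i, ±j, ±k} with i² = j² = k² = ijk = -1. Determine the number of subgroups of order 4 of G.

|G| = 8 and 4 | 8, so subgroups of order 4 are possible by Lagrange.
The subgroups of order 4 are: {1, -1, i, -i}; {1, -1, j, -j}; {1, -1, k, -k}.
So G has 3 subgroups of order 4.

3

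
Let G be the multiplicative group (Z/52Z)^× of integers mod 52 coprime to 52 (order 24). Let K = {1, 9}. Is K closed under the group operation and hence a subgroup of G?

9 ∈ K but its inverse 29 ∉ K, so K is not a subgroup.

No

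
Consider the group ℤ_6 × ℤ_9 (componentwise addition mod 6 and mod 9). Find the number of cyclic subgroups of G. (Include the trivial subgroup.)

Each element a generates a cyclic subgroup ⟨a⟩; distinct elements may generate the same one (a cyclic group of order d has φ(d) generators).
Cyclic subgroups by order — order 1: 1; order 2: 1; order 3: 4; order 6: 4; order 9: 3; order 18: 3.
Total: 16.

16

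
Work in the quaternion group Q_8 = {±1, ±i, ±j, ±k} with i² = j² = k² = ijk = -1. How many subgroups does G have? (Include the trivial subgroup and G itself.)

|G| = 8, so by Lagrange every subgroup order divides 8. Divisors: 1, 2, 4, 8.
Subgroups by order — order 1: 1; order 2: 1; order 4: 3; order 8: 1.
Total: 1 + 1 + 3 + 1 = 6.

6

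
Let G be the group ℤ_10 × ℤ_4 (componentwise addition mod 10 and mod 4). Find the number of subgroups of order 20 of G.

3

|G| = 40 and 20 | 40, so subgroups of order 20 are possible by Lagrange.
The subgroups of order 20 are: {(0,0), (0,1), (0,2), (0,3), (2,0), (2,1), (2,2), (2,3), (4,0), (4,1), (4,2), (4,3), (6,0), (6,1), (6,2), (6,3), (8,0), (8,1), (8,2), (8,3)}; {(0,0), (0,2), (1,0), (1,2), (2,0), (2,2), (3,0), (3,2), (4,0), (4,2), (5,0), (5,2), (6,0), (6,2), (7,0), (7,2), (8,0), (8,2), (9,0), (9,2)}; {(0,0), (0,2), (1,1), (1,3), (2,0), (2,2), (3,1), (3,3), (4,0), (4,2), (5,1), (5,3), (6,0), (6,2), (7,1), (7,3), (8,0), (8,2), (9,1), (9,3)}.
So G has 3 subgroups of order 20.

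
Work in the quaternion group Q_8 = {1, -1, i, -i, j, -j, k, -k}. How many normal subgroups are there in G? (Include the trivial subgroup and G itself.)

G has 6 subgroups. Checking conjugation-invariance by order — order 1: 1/1 normal; order 2: 1/1 normal; order 4: 3/3 normal; order 8: 1/1 normal.
Total normal subgroups: 6.

6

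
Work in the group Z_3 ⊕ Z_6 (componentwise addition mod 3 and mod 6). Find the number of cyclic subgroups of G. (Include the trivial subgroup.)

Group the elements of G by the cyclic subgroup they generate; each cyclic subgroup of order d accounts for φ(d) elements.
Cyclic subgroups by order — order 1: 1; order 2: 1; order 3: 4; order 6: 4.
Total: 10.

10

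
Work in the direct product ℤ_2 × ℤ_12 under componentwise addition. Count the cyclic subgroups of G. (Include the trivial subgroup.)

12

A cyclic subgroup of order d is generated by each of its φ(d) elements of order d, so the cyclic subgroups of order d number (#elements of order d)/φ(d).
Cyclic subgroups by order — order 1: 1; order 2: 3; order 3: 1; order 4: 2; order 6: 3; order 12: 2.
Total: 12.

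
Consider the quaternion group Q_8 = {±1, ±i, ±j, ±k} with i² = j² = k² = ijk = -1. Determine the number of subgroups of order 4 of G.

3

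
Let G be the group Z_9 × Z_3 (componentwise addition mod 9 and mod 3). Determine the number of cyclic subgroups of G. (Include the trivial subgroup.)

8

A cyclic subgroup of order d is generated by each of its φ(d) elements of order d, so the cyclic subgroups of order d number (#elements of order d)/φ(d).
Cyclic subgroups by order — order 1: 1; order 3: 4; order 9: 3.
Total: 8.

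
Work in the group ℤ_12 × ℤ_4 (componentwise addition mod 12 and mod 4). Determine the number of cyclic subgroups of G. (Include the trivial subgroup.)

20

Group the elements of G by the cyclic subgroup they generate; each cyclic subgroup of order d accounts for φ(d) elements.
Cyclic subgroups by order — order 1: 1; order 2: 3; order 3: 1; order 4: 6; order 6: 3; order 12: 6.
Total: 20.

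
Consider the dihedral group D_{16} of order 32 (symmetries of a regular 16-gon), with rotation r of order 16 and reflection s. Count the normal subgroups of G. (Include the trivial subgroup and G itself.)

G has 36 subgroups. Checking conjugation-invariance by order — order 1: 1/1 normal; order 2: 1/17 normal; order 4: 1/9 normal; order 8: 1/5 normal; order 16: 3/3 normal; order 32: 1/1 normal.
Total normal subgroups: 8.

8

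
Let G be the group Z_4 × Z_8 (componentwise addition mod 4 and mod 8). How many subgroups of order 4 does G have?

7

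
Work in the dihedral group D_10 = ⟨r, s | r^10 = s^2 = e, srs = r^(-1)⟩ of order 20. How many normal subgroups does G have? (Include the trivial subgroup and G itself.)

7

G has 22 subgroups. Checking conjugation-invariance by order — order 1: 1/1 normal; order 2: 1/11 normal; order 4: 0/5 normal; order 5: 1/1 normal; order 10: 3/3 normal; order 20: 1/1 normal.
Total normal subgroups: 7.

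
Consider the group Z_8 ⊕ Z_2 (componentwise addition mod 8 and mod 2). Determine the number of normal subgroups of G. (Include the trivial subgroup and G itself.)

G is abelian, so every subgroup is normal.
G has 11 subgroups in total, hence 11 normal subgroups.

11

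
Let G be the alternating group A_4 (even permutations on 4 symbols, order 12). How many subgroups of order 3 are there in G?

4

|G| = 12 and 3 | 12, so subgroups of order 3 are possible by Lagrange.
The subgroups of order 3 are: {e, (1 2 3), (1 3 2)}; {e, (1 2 4), (1 4 2)}; {e, (1 3 4), (1 4 3)}; {e, (2 3 4), (2 4 3)}.
So G has 4 subgroups of order 3.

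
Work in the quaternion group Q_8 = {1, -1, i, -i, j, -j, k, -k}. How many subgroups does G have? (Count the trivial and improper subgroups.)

|G| = 8, so by Lagrange every subgroup order divides 8. Divisors: 1, 2, 4, 8.
Subgroups by order — order 1: 1; order 2: 1; order 4: 3; order 8: 1.
Total: 1 + 1 + 3 + 1 = 6.

6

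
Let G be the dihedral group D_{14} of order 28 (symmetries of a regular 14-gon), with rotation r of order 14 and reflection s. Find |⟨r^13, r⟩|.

14

|⟨r^13⟩| = 14 and |⟨r⟩| = 14, so |H| is a multiple of lcm(14, 14) = 14 and divides |G| = 28.
Closing under the operation: H = {e, r, r^2, r^3, r^4, r^5, r^6, r^7, r^8, r^9, r^10, r^11, r^12, r^13}, so |H| = 14.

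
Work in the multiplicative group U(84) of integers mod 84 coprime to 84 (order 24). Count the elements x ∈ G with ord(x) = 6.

14

Enumerating element orders in G gives 14 elements of order 6.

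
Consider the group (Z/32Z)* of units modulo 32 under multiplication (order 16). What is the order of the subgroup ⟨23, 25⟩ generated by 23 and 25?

|⟨23⟩| = 4 and |⟨25⟩| = 4, so |H| is a multiple of lcm(4, 4) = 4 and divides |G| = 16.
Closing under the operation: H = {1, 7, 9, 15, 17, 23, 25, 31}, so |H| = 8.

8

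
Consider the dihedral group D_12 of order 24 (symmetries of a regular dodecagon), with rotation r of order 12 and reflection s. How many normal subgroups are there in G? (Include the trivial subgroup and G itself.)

G has 34 subgroups. Checking conjugation-invariance by order — order 1: 1/1 normal; order 2: 1/13 normal; order 3: 1/1 normal; order 4: 1/7 normal; order 6: 1/5 normal; order 8: 0/3 normal; order 12: 3/3 normal; order 24: 1/1 normal.
Total normal subgroups: 9.

9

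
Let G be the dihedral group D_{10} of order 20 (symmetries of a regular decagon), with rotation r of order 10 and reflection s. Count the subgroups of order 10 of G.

3

|G| = 20 and 10 | 20, so subgroups of order 10 are possible by Lagrange.
The subgroups of order 10 are: {e, r, r^2, r^3, r^4, r^5, r^6, r^7, r^8, r^9}; {e, r^2, r^4, r^6, r^8, s, r^2s, r^4s, r^6s, r^8s}; {e, r^2, r^4, r^6, r^8, rs, r^3s, r^5s, r^7s, r^9s}.
So G has 3 subgroups of order 10.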